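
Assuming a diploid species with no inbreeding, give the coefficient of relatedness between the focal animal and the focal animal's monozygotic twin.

1

Each parent–offspring link contributes a factor of 1/2, and independent paths through distinct common ancestors add.
Monozygotic twins share every allele identical by descent: r = 1.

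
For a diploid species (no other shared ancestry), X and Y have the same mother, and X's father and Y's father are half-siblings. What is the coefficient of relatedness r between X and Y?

0.3125

Wright's path rule: contributions from independent ancestry routes add.
X and Y are related in two ways: half-sibs through their shared mother (r = 1/4) and half first cousins through their fathers (r = 1/16).
r = 1/4 + 1/16 = 5/16 = 0.3125.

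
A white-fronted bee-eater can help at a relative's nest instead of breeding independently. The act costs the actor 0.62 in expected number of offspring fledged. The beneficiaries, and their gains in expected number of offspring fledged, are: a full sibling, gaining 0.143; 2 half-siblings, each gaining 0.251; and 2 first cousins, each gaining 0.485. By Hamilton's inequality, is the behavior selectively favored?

Hamilton's rule: the trait is favored when the sum of r·B over every recipient exceeds the actor's cost C.
r to a full sibling = 0.5 (full sibs share both parents — two paths of length 2: r = 2·(1/2)^2 = 1/2).
r to a half-sibling = 0.25 (half-sibs share one parent — one path of length 2: r = (1/2)^2 = 1/4).
r to a first cousin = 1/8 (first cousins share one grandparent pair — two paths of length 4: r = 2·(1/2)^4 = 1/8).
Summing one r·B term per recipient: 1·0.5·0.143 + 2·0.25·0.251 + 2·0.125·0.485 = 0.31825.
0.31825 < 0.62: the indirect benefit is less than the cost.

No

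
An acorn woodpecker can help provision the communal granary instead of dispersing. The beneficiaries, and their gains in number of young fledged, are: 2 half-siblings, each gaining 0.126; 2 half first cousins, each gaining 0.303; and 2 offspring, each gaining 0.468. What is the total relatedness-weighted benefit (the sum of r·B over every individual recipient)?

r to a half-sibling = 0.25 (half-sibs share one parent — one path of length 2: r = (1/2)^2 = 1/4).
r to a half first cousin = 0.0625 (half first cousins share one grandparent — one path of length 4: r = (1/2)^4 = 1/16).
r to an offspring = 0.5 (one parent–offspring link: r = (1/2)^1 = 1/2).
Summing one r·B term per recipient: 2·0.25·0.126 + 2·0.0625·0.303 + 2·0.5·0.468 = 0.568875.

0.568875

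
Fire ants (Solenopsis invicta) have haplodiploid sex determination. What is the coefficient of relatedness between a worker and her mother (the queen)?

One meiotic link between diploid queen and diploid daughter: r = 1/2.

0.5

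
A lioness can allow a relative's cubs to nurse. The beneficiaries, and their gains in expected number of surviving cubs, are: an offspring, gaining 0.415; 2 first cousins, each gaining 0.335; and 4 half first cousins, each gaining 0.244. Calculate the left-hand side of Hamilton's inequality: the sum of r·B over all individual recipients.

0.35225

r to an offspring = 1/2 (one parent–offspring link: r = (1/2)^1 = 1/2).
r to a first cousin = 1/8 (first cousins share one grandparent pair — two paths of length 4: r = 2·(1/2)^4 = 1/8).
r to a half first cousin = 0.0625 (half first cousins share one grandparent — one path of length 4: r = (1/2)^4 = 1/16).
Summing one r·B term per recipient: 1·0.5·0.415 + 2·0.125·0.335 + 4·0.0625·0.244 = 0.35225.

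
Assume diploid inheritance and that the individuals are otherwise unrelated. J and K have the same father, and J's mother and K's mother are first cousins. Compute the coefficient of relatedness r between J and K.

Relatedness sums over independent paths through distinct common ancestors.
J and K are related in two ways: half-sibs through their shared father (r = 1/4) and second cousins through their mothers (r = 1/32).
r = 1/4 + 1/32 = 0.28125.

0.28125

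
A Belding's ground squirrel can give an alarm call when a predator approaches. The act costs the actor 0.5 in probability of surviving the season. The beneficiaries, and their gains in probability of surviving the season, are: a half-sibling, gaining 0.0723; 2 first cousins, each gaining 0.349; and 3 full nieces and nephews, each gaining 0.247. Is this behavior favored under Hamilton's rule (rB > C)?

No

Hamilton's rule: the trait is favored when the sum of r·B over every recipient exceeds the actor's cost C.
r to a half-sibling = 0.25 (half-sibs share one parent — one path of length 2: r = (1/2)^2 = 1/4).
r to a first cousin = 1/8 (first cousins share one grandparent pair — two paths of length 4: r = 2·(1/2)^4 = 1/8).
r to a full niece or nephew = 0.25 (full aunt/uncle↔niece/nephew: two paths of length 3 through the shared grandparent pair: r = 2·(1/2)^3 = 1/4).
Summing one r·B term per recipient: 1·0.25·0.0723 + 2·0.125·0.349 + 3·0.25·0.247 = 0.290575.
0.290575 < 0.5: the indirect benefit is less than the cost.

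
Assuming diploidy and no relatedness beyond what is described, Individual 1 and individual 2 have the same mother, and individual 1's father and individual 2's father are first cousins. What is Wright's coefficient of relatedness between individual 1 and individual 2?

0.28125

Wright's path rule: contributions from independent ancestry routes add.
Individual 1 and individual 2 are related in two ways: half-sibs through their shared mother (r = 1/4) and second cousins through their fathers (r = 1/32).
r = 1/4 + 1/32 = 9/32 = 0.28125.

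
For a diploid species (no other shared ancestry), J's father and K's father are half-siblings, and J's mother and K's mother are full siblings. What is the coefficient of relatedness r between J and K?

0.1875

With two independent routes of shared ancestry, r is the sum of the two contributions.
J and K are related in two ways: half first cousins through their fathers (r = 1/16) and first cousins through their mothers (r = 1/8).
r = 1/16 + 1/8 = 3/16 = 0.1875.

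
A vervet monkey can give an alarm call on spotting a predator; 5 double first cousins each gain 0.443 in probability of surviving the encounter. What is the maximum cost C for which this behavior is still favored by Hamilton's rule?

0.55375

r to a double first cousin = 1/4 (double first cousins share both grandparent pairs — four paths of length 4: r = 4·(1/2)^4 = 1/4).
Hamilton's rule: n·r·B > C, so the trait is favored while C < n·r·B = 5·0.25·0.443 = 0.55375.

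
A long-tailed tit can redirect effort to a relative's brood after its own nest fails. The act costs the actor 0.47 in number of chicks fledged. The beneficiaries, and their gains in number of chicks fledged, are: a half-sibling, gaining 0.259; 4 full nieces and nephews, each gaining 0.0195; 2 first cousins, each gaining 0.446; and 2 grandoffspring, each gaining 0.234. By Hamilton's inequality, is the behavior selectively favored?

Hamilton's rule: the trait is favored when the sum of r·B over every recipient exceeds the actor's cost C.
r to a half-sibling = 0.25 (half-sibs share one parent — one path of length 2: r = (1/2)^2 = 1/4).
r to a full niece or nephew = 1/4 (full aunt/uncle↔niece/nephew: two paths of length 3 through the shared grandparent pair: r = 2·(1/2)^3 = 1/4).
r to a first cousin = 1/8 (first cousins share one grandparent pair — two paths of length 4: r = 2·(1/2)^4 = 1/8).
r to a grandoffspring = 1/4 (two parent–offspring links: r = (1/2)^2 = 1/4).
Summing one r·B term per recipient: 1·0.25·0.259 + 4·0.25·0.0195 + 2·0.125·0.446 + 2·0.25·0.234 = 0.31275.
0.31275 < 0.47: the indirect benefit is less than the cost.

No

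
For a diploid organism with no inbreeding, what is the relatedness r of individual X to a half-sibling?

Each parent–offspring link contributes a factor of 1/2, and independent paths through distinct common ancestors add.
Half-sibs share one parent — one path of length 2: r = (1/2)^2 = 1/4.

0.25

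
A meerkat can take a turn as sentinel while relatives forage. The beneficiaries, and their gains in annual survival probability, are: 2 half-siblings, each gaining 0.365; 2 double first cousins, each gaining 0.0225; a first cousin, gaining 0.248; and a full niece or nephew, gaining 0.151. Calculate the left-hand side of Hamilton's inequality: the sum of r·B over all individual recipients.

0.2625

r to a half-sibling = 1/4 (half-sibs share one parent — one path of length 2: r = (1/2)^2 = 1/4).
r to a double first cousin = 1/4 (double first cousins share both grandparent pairs — four paths of length 4: r = 4·(1/2)^4 = 1/4).
r to a first cousin = 1/8 (first cousins share one grandparent pair — two paths of length 4: r = 2·(1/2)^4 = 1/8).
r to a full niece or nephew = 0.25 (full aunt/uncle↔niece/nephew: two paths of length 3 through the shared grandparent pair: r = 2·(1/2)^3 = 1/4).
Summing one r·B term per recipient: 2·0.25·0.365 + 2·0.25·0.0225 + 1·0.125·0.248 + 1·0.25·0.151 = 0.2625.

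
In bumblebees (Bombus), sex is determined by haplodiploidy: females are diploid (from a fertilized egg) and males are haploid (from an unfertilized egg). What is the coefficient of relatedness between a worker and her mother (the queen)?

One meiotic link between diploid queen and diploid daughter: r = 1/2.

0.5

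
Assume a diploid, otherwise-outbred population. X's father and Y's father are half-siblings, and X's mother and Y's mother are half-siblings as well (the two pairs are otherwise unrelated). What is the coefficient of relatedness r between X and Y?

0.125

Relatedness sums over independent paths through distinct common ancestors.
X and Y are related in two ways: half first cousins through their fathers (r = 1/16) and half first cousins through their mothers (r = 1/16).
r = 1/16 + 1/16 = 0.125.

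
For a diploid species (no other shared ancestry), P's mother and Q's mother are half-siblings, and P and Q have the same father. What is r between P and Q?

Independent pedigree routes through distinct common ancestors add.
P and Q are related in two ways: half first cousins through their mothers (r = 1/16) and half-sibs through their shared father (r = 1/4).
r = 1/16 + 1/4 = 5/16 = 0.3125.

0.3125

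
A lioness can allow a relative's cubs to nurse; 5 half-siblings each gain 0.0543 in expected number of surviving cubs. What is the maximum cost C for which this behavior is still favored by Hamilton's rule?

0.067875

r to a half-sibling = 0.25 (half-sibs share one parent — one path of length 2: r = (1/2)^2 = 1/4).
Hamilton's rule: n·r·B > C, so the trait is favored while C < n·r·B = 5·0.25·0.0543 = 0.067875.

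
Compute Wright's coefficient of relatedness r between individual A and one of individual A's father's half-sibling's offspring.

Each parent–offspring link contributes a factor of 1/2, and independent paths through distinct common ancestors add.
Half first cousins share one grandparent — one path of length 4: r = (1/2)^4 = 1/16.

0.0625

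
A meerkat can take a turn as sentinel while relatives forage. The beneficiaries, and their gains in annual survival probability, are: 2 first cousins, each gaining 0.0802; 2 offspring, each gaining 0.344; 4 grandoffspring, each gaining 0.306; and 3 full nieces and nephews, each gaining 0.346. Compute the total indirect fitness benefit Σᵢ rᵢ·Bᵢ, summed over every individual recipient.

r to a first cousin = 0.125 (first cousins share one grandparent pair — two paths of length 4: r = 2·(1/2)^4 = 1/8).
r to an offspring = 1/2 (one parent–offspring link: r = (1/2)^1 = 1/2).
r to a grandoffspring = 1/4 (two parent–offspring links: r = (1/2)^2 = 1/4).
r to a full niece or nephew = 1/4 (full aunt/uncle↔niece/nephew: two paths of length 3 through the shared grandparent pair: r = 2·(1/2)^3 = 1/4).
Summing one r·B term per recipient: 2·0.125·0.0802 + 2·0.5·0.344 + 4·0.25·0.306 + 3·0.25·0.346 = 0.92955.

0.92955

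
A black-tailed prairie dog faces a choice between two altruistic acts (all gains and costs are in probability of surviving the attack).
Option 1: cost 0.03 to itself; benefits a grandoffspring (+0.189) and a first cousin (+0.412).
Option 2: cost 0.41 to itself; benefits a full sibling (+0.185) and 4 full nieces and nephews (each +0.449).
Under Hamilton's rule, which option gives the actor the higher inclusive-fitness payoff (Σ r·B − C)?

Option 1: r to a grandoffspring = 0.25.
Option 1: r to a first cousin = 0.125.
Option 1: Σ r·B − C = (1·0.25·0.189 + 1·0.125·0.412) − 0.03 = 0.06875.
Option 2: r to a full sibling = 0.5.
Option 2: r to a full niece or nephew = 0.25.
Option 2: Σ r·B − C = (1·0.5·0.185 + 4·0.25·0.449) − 0.41 = 0.1315.
Option 2 has the higher net inclusive-fitness payoff.

Option 2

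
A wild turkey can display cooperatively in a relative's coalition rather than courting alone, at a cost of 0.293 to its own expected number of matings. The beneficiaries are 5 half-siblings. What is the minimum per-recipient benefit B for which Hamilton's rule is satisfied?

r to a half-sibling = 1/4 (half-sibs share one parent — one path of length 2: r = (1/2)^2 = 1/4).
Hamilton's rule with n recipients of equal r: n·r·B > C, so B > C/(n·r) = 0.293/(5·0.25) = 0.2344.

0.2344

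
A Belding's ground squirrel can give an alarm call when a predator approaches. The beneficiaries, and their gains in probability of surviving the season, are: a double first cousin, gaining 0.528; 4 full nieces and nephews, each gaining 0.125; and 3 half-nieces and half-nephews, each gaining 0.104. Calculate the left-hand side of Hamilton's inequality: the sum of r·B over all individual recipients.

0.296

r to a double first cousin = 0.25 (double first cousins share both grandparent pairs — four paths of length 4: r = 4·(1/2)^4 = 1/4).
r to a full niece or nephew = 0.25 (full aunt/uncle↔niece/nephew: two paths of length 3 through the shared grandparent pair: r = 2·(1/2)^3 = 1/4).
r to a half-niece or half-nephew = 1/8 (half-aunt/uncle↔niece/nephew: one path of length 3: r = (1/2)^3 = 1/8).
Summing one r·B term per recipient: 1·0.25·0.528 + 4·0.25·0.125 + 3·0.125·0.104 = 0.296.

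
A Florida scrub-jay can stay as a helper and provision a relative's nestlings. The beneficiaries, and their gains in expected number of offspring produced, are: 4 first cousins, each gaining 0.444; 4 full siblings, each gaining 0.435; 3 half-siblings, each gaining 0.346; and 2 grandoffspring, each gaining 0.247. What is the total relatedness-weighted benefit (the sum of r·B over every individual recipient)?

r to a first cousin = 1/8 (first cousins share one grandparent pair — two paths of length 4: r = 2·(1/2)^4 = 1/8).
r to a full sibling = 0.5 (full sibs share both parents — two paths of length 2: r = 2·(1/2)^2 = 1/2).
r to a half-sibling = 1/4 (half-sibs share one parent — one path of length 2: r = (1/2)^2 = 1/4).
r to a grandoffspring = 0.25 (two parent–offspring links: r = (1/2)^2 = 1/4).
Summing one r·B term per recipient: 4·0.125·0.444 + 4·0.5·0.435 + 3·0.25·0.346 + 2·0.25·0.247 = 1.475.

1.475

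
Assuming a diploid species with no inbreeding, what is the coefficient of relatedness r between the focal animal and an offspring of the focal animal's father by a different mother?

0.25

Each parent–offspring link contributes a factor of 1/2, and independent paths through distinct common ancestors add.
Half-sibs share one parent — one path of length 2: r = (1/2)^2 = 1/4.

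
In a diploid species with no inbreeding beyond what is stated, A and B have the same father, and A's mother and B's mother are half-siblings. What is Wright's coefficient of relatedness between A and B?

Wright's path rule: contributions from independent ancestry routes add.
A and B are related in two ways: half-sibs through their shared father (r = 1/4) and half first cousins through their mothers (r = 1/16).
r = 1/4 + 1/16 = 5/16 = 0.3125.

0.3125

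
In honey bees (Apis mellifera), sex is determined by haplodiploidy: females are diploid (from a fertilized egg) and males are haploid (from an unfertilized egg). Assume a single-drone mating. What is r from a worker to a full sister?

0.75

Haplodiploid full sisters inherit their father's entire haploid genome identically (contributing 1/2) and on average half of their mother's contribution (1/2 · 1/2 = 1/4); r = 1/2 + 1/4 = 3/4.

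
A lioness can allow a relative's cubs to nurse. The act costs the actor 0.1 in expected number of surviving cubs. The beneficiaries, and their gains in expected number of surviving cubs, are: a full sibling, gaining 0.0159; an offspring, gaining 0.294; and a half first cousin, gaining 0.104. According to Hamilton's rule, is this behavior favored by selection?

Yes

Hamilton's rule: the trait is favored when the sum of r·B over every recipient exceeds the actor's cost C.
r to a full sibling = 0.5 (full sibs share both parents — two paths of length 2: r = 2·(1/2)^2 = 1/2).
r to an offspring = 1/2 (one parent–offspring link: r = (1/2)^1 = 1/2).
r to a half first cousin = 0.0625 (half first cousins share one grandparent — one path of length 4: r = (1/2)^4 = 1/16).
Summing one r·B term per recipient: 1·0.5·0.0159 + 1·0.5·0.294 + 1·0.0625·0.104 = 0.16145.
0.16145 > 0.1: the indirect benefit exceeds the cost.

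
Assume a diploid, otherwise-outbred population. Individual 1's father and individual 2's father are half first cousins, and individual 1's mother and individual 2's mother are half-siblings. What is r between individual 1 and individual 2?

Independent pedigree routes through distinct common ancestors add.
Individual 1 and individual 2 are related in two ways: half second cousins through their fathers (r = 1/64) and half first cousins through their mothers (r = 1/16).
r = 1/64 + 1/16 = 0.078125.

0.078125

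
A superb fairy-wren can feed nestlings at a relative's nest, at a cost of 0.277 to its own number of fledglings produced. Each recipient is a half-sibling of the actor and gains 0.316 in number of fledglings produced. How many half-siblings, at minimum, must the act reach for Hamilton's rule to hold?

r to a half-sibling = 0.25 (half-sibs share one parent — one path of length 2: r = (1/2)^2 = 1/4).
Hamilton's rule: n·r·B > C  ⇒  n > C/(r·B) = 0.277/(0.25·0.316) = 3.506.
The smallest integer exceeding 3.506 is 4.

4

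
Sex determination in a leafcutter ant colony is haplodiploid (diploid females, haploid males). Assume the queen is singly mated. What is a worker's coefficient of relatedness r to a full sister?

0.75

Haplodiploid full sisters inherit their father's entire haploid genome identically (contributing 1/2) and on average half of their mother's contribution (1/2 · 1/2 = 1/4); r = 1/2 + 1/4 = 3/4.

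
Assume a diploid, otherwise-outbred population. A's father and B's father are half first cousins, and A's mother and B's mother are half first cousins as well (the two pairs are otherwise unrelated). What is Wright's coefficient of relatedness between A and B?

Relatedness sums over independent paths through distinct common ancestors.
A and B are related in two ways: half second cousins through their fathers (r = 1/64) and half second cousins through their mothers (r = 1/64).
r = 1/64 + 1/64 = 1/32 = 0.03125.

0.03125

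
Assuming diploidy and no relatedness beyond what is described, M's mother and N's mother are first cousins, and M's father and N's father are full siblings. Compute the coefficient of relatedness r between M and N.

0.15625

Wright's path rule: contributions from independent ancestry routes add.
M and N are related in two ways: second cousins through their mothers (r = 1/32) and first cousins through their fathers (r = 1/8).
r = 1/32 + 1/8 = 0.15625.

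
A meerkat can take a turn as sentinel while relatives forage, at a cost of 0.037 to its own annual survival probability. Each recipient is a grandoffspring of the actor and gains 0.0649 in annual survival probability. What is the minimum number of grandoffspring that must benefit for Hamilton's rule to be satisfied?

r to a grandoffspring = 1/4 (two parent–offspring links: r = (1/2)^2 = 1/4).
Hamilton's rule: n·r·B > C  ⇒  n > C/(r·B) = 0.037/(0.25·0.0649) = 2.28.
The smallest integer exceeding 2.28 is 3.

3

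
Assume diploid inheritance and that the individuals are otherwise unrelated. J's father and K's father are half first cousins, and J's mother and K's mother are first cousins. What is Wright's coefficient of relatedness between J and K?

0.046875

Independent pedigree routes through distinct common ancestors add.
J and K are related in two ways: half second cousins through their fathers (r = 1/64) and second cousins through their mothers (r = 1/32).
r = 1/64 + 1/32 = 0.046875.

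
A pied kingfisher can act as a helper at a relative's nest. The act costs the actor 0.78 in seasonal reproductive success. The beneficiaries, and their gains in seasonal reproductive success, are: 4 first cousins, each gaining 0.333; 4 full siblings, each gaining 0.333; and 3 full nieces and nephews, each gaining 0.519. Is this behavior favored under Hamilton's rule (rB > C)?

Hamilton's rule: the trait is favored when the sum of r·B over every recipient exceeds the actor's cost C.
r to a first cousin = 0.125 (first cousins share one grandparent pair — two paths of length 4: r = 2·(1/2)^4 = 1/8).
r to a full sibling = 0.5 (full sibs share both parents — two paths of length 2: r = 2·(1/2)^2 = 1/2).
r to a full niece or nephew = 0.25 (full aunt/uncle↔niece/nephew: two paths of length 3 through the shared grandparent pair: r = 2·(1/2)^3 = 1/4).
Summing one r·B term per recipient: 4·0.125·0.333 + 4·0.5·0.333 + 3·0.25·0.519 = 1.22175.
1.22175 > 0.78: the indirect benefit exceeds the cost.

Yes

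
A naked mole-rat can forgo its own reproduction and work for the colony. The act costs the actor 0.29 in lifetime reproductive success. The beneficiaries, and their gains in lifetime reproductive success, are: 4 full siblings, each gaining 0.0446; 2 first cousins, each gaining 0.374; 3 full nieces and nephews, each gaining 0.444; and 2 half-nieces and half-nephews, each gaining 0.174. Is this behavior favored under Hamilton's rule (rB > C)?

Yes

Hamilton's rule: the trait is favored when the sum of r·B over every recipient exceeds the actor's cost C.
r to a full sibling = 1/2 (full sibs share both parents — two paths of length 2: r = 2·(1/2)^2 = 1/2).
r to a first cousin = 0.125 (first cousins share one grandparent pair — two paths of length 4: r = 2·(1/2)^4 = 1/8).
r to a full niece or nephew = 1/4 (full aunt/uncle↔niece/nephew: two paths of length 3 through the shared grandparent pair: r = 2·(1/2)^3 = 1/4).
r to a half-niece or half-nephew = 1/8 (half-aunt/uncle↔niece/nephew: one path of length 3: r = (1/2)^3 = 1/8).
Summing one r·B term per recipient: 4·0.5·0.0446 + 2·0.125·0.374 + 3·0.25·0.444 + 2·0.125·0.174 = 0.5592.
0.5592 > 0.29: the indirect benefit exceeds the cost.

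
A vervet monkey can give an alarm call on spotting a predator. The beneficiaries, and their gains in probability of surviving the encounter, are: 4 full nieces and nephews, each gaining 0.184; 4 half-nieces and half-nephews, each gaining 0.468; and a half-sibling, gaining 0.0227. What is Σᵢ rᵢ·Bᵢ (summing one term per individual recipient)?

0.423675

r to a full niece or nephew = 0.25 (full aunt/uncle↔niece/nephew: two paths of length 3 through the shared grandparent pair: r = 2·(1/2)^3 = 1/4).
r to a half-niece or half-nephew = 0.125 (half-aunt/uncle↔niece/nephew: one path of length 3: r = (1/2)^3 = 1/8).
r to a half-sibling = 1/4 (half-sibs share one parent — one path of length 2: r = (1/2)^2 = 1/4).
Summing one r·B term per recipient: 4·0.25·0.184 + 4·0.125·0.468 + 1·0.25·0.0227 = 0.423675.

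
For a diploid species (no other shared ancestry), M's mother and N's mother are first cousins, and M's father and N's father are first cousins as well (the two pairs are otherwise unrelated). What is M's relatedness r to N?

0.0625

Independent pedigree routes through distinct common ancestors add.
M and N are related in two ways: second cousins through their mothers (r = 1/32) and second cousins through their fathers (r = 1/32).
r = 1/32 + 1/32 = 0.0625.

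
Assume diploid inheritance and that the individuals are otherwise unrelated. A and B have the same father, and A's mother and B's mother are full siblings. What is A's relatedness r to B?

0.375

With two independent routes of shared ancestry, r is the sum of the two contributions.
A and B are related in two ways: half-sibs through their shared father (r = 1/4) and first cousins through their mothers (r = 1/8).
r = 1/4 + 1/8 = 0.375.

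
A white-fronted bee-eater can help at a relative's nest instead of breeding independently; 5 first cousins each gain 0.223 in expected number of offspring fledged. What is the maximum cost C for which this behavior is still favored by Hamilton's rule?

0.139375

r to a first cousin = 1/8 (first cousins share one grandparent pair — two paths of length 4: r = 2·(1/2)^4 = 1/8).
Hamilton's rule: n·r·B > C, so the trait is favored while C < n·r·B = 5·0.125·0.223 = 0.139375.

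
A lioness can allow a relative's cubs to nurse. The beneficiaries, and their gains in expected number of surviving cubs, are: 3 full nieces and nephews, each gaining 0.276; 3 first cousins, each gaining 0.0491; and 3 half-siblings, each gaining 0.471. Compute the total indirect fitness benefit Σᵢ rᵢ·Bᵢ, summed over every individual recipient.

0.5786625

r to a full niece or nephew = 0.25 (full aunt/uncle↔niece/nephew: two paths of length 3 through the shared grandparent pair: r = 2·(1/2)^3 = 1/4).
r to a first cousin = 1/8 (first cousins share one grandparent pair — two paths of length 4: r = 2·(1/2)^4 = 1/8).
r to a half-sibling = 0.25 (half-sibs share one parent — one path of length 2: r = (1/2)^2 = 1/4).
Summing one r·B term per recipient: 3·0.25·0.276 + 3·0.125·0.0491 + 3·0.25·0.471 = 0.5786625.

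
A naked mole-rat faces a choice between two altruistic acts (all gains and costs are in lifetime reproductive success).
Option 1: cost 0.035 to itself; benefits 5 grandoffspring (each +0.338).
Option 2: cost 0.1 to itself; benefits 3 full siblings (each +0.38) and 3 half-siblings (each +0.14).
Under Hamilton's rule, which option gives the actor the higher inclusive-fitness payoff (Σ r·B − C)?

Option 2

Option 1: r to a grandoffspring = 0.25.
Option 1: Σ r·B − C = (5·0.25·0.338) − 0.035 = 0.3875.
Option 2: r to a full sibling = 0.5.
Option 2: r to a half-sibling = 0.25.
Option 2: Σ r·B − C = (3·0.5·0.38 + 3·0.25·0.14) − 0.1 = 0.575.
Option 2 has the higher net inclusive-fitness payoff.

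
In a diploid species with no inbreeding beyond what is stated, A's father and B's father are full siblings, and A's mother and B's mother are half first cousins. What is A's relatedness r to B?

0.140625

Wright's path rule: contributions from independent ancestry routes add.
A and B are related in two ways: first cousins through their fathers (r = 1/8) and half second cousins through their mothers (r = 1/64).
r = 1/8 + 1/64 = 0.140625.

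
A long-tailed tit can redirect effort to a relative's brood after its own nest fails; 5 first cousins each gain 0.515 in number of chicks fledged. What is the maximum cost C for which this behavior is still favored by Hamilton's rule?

0.321875

r to a first cousin = 1/8 (first cousins share one grandparent pair — two paths of length 4: r = 2·(1/2)^4 = 1/8).
Hamilton's rule: n·r·B > C, so the trait is favored while C < n·r·B = 5·0.125·0.515 = 0.321875.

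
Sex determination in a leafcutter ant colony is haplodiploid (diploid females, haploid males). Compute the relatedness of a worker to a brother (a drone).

0.25

Her haploid brother carries none of their father's genes and a random half of their mother's genome; that half matches the maternal half of her own genome with probability 1/2: r = 1/2 · 1/2 = 1/4.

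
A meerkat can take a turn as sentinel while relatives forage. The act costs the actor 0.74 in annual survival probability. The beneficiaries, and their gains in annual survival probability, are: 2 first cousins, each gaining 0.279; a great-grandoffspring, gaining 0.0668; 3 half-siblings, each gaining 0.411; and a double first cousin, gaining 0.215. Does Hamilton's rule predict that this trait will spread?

No

Hamilton's rule: the trait is favored when the sum of r·B over every recipient exceeds the actor's cost C.
r to a first cousin = 1/8 (first cousins share one grandparent pair — two paths of length 4: r = 2·(1/2)^4 = 1/8).
r to a great-grandoffspring = 1/8 (three parent–offspring links: r = (1/2)^3 = 1/8).
r to a half-sibling = 1/4 (half-sibs share one parent — one path of length 2: r = (1/2)^2 = 1/4).
r to a double first cousin = 0.25 (double first cousins share both grandparent pairs — four paths of length 4: r = 4·(1/2)^4 = 1/4).
Summing one r·B term per recipient: 2·0.125·0.279 + 1·0.125·0.0668 + 3·0.25·0.411 + 1·0.25·0.215 = 0.4401.
0.4401 < 0.74: the indirect benefit is less than the cost.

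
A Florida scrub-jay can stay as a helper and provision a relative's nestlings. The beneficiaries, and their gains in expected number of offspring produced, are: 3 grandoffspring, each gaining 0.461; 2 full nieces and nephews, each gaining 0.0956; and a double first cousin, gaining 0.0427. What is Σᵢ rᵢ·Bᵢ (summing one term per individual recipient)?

0.404225

r to a grandoffspring = 1/4 (two parent–offspring links: r = (1/2)^2 = 1/4).
r to a full niece or nephew = 1/4 (full aunt/uncle↔niece/nephew: two paths of length 3 through the shared grandparent pair: r = 2·(1/2)^3 = 1/4).
r to a double first cousin = 0.25 (double first cousins share both grandparent pairs — four paths of length 4: r = 4·(1/2)^4 = 1/4).
Summing one r·B term per recipient: 3·0.25·0.461 + 2·0.25·0.0956 + 1·0.25·0.0427 = 0.404225.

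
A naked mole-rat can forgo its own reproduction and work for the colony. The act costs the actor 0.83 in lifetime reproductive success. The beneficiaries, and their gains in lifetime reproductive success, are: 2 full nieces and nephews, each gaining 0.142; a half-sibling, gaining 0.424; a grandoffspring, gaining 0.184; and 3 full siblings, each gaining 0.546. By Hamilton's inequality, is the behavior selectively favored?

Yes

Hamilton's rule: the trait is favored when the sum of r·B over every recipient exceeds the actor's cost C.
r to a full niece or nephew = 1/4 (full aunt/uncle↔niece/nephew: two paths of length 3 through the shared grandparent pair: r = 2·(1/2)^3 = 1/4).
r to a half-sibling = 1/4 (half-sibs share one parent — one path of length 2: r = (1/2)^2 = 1/4).
r to a grandoffspring = 0.25 (two parent–offspring links: r = (1/2)^2 = 1/4).
r to a full sibling = 1/2 (full sibs share both parents — two paths of length 2: r = 2·(1/2)^2 = 1/2).
Summing one r·B term per recipient: 2·0.25·0.142 + 1·0.25·0.424 + 1·0.25·0.184 + 3·0.5·0.546 = 1.042.
1.042 > 0.83: the indirect benefit exceeds the cost.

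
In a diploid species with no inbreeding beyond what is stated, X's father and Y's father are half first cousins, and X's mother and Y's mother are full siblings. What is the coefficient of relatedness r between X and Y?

Independent pedigree routes through distinct common ancestors add.
X and Y are related in two ways: half second cousins through their fathers (r = 1/64) and first cousins through their mothers (r = 1/8).
r = 1/64 + 1/8 = 9/64 = 0.140625.

0.140625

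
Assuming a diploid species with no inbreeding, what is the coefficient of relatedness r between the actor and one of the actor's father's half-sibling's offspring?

0.0625

Each parent–offspring link contributes a factor of 1/2, and independent paths through distinct common ancestors add.
Half first cousins share one grandparent — one path of length 4: r = (1/2)^4 = 1/16.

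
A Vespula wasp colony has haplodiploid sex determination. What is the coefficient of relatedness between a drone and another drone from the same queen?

Haploid brothers each carry a random half of the queen's diploid genome, so on average they share half: r = 1/2.

0.5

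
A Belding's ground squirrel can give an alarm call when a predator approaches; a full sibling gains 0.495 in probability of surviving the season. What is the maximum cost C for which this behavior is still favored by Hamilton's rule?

r to a full sibling = 1/2 (full sibs share both parents — two paths of length 2: r = 2·(1/2)^2 = 1/2).
Hamilton's rule: n·r·B > C, so the trait is favored while C < n·r·B = 1·0.5·0.495 = 0.2475.

0.2475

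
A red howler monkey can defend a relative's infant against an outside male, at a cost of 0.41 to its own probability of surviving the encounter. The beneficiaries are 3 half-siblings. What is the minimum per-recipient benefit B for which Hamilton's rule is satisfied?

0.5467

r to a half-sibling = 1/4 (half-sibs share one parent — one path of length 2: r = (1/2)^2 = 1/4).
Hamilton's rule with n recipients of equal r: n·r·B > C, so B > C/(n·r) = 0.41/(3·0.25) = 0.5467.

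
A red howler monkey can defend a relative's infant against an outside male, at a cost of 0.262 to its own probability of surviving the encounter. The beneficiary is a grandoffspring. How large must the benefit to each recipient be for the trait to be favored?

1.048

r to a grandoffspring = 1/4 (two parent–offspring links: r = (1/2)^2 = 1/4).
Hamilton's rule with n recipients of equal r: n·r·B > C, so B > C/(n·r) = 0.262/(1·0.25) = 1.048.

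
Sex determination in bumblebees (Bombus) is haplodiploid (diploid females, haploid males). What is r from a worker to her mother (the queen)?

One meiotic link between diploid queen and diploid daughter: r = 1/2.

0.5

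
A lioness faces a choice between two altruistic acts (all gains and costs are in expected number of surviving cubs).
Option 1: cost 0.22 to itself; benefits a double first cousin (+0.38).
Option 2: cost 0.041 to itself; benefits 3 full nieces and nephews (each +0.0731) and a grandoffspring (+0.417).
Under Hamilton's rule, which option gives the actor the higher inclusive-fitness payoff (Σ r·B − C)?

Option 1: r to a double first cousin = 0.25.
Option 1: Σ r·B − C = (1·0.25·0.38) − 0.22 = -0.125.
Option 2: r to a full niece or nephew = 0.25.
Option 2: r to a grandoffspring = 0.25.
Option 2: Σ r·B − C = (3·0.25·0.0731 + 1·0.25·0.417) − 0.041 = 0.118075.
Option 2 has the higher net inclusive-fitness payoff.

Option 2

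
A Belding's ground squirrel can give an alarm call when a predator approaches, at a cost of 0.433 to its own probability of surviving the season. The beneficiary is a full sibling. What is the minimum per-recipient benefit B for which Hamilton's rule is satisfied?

0.866

r to a full sibling = 1/2 (full sibs share both parents — two paths of length 2: r = 2·(1/2)^2 = 1/2).
Hamilton's rule with n recipients of equal r: n·r·B > C, so B > C/(n·r) = 0.433/(1·0.5) = 0.866.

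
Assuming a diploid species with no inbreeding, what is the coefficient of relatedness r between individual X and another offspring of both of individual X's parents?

0.5

Each parent–offspring link contributes a factor of 1/2, and independent paths through distinct common ancestors add.
Full sibs share both parents — two paths of length 2: r = 2·(1/2)^2 = 1/2.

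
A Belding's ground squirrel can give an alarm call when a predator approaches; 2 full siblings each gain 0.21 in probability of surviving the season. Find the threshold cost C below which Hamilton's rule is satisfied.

0.21

r to a full sibling = 1/2 (full sibs share both parents — two paths of length 2: r = 2·(1/2)^2 = 1/2).
Hamilton's rule: n·r·B > C, so the trait is favored while C < n·r·B = 2·0.5·0.21 = 0.21.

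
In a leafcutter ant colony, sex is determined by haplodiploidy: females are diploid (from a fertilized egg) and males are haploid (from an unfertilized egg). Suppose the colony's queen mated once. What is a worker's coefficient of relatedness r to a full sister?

Haplodiploid full sisters inherit their father's entire haploid genome identically (contributing 1/2) and on average half of their mother's contribution (1/2 · 1/2 = 1/4); r = 1/2 + 1/4 = 3/4.

0.75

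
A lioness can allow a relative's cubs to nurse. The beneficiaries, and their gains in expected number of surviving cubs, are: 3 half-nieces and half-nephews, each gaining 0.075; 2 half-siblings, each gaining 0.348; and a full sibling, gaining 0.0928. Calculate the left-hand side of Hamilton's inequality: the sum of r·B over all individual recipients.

r to a half-niece or half-nephew = 1/8 (half-aunt/uncle↔niece/nephew: one path of length 3: r = (1/2)^3 = 1/8).
r to a half-sibling = 0.25 (half-sibs share one parent — one path of length 2: r = (1/2)^2 = 1/4).
r to a full sibling = 1/2 (full sibs share both parents — two paths of length 2: r = 2·(1/2)^2 = 1/2).
Summing one r·B term per recipient: 3·0.125·0.075 + 2·0.25·0.348 + 1·0.5·0.0928 = 0.248525.

0.248525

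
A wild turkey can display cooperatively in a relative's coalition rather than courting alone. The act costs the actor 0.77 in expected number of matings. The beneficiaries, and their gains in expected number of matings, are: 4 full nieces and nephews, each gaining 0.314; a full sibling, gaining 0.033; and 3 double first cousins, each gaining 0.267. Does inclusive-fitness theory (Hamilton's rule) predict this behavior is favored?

Hamilton's rule: the trait is favored when the sum of r·B over every recipient exceeds the actor's cost C.
r to a full niece or nephew = 0.25 (full aunt/uncle↔niece/nephew: two paths of length 3 through the shared grandparent pair: r = 2·(1/2)^3 = 1/4).
r to a full sibling = 0.5 (full sibs share both parents — two paths of length 2: r = 2·(1/2)^2 = 1/2).
r to a double first cousin = 0.25 (double first cousins share both grandparent pairs — four paths of length 4: r = 4·(1/2)^4 = 1/4).
Summing one r·B term per recipient: 4·0.25·0.314 + 1·0.5·0.033 + 3·0.25·0.267 = 0.53075.
0.53075 < 0.77: the indirect benefit is less than the cost.

No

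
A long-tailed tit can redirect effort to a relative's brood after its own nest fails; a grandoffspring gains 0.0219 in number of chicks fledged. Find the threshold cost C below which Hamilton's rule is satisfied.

0.005475

r to a grandoffspring = 1/4 (two parent–offspring links: r = (1/2)^2 = 1/4).
Hamilton's rule: n·r·B > C, so the trait is favored while C < n·r·B = 1·0.25·0.0219 = 0.005475.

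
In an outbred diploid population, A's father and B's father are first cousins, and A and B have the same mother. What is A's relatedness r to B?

Independent pedigree routes through distinct common ancestors add.
A and B are related in two ways: second cousins through their fathers (r = 1/32) and half-sibs through their shared mother (r = 1/4).
r = 1/32 + 1/4 = 0.28125.

0.28125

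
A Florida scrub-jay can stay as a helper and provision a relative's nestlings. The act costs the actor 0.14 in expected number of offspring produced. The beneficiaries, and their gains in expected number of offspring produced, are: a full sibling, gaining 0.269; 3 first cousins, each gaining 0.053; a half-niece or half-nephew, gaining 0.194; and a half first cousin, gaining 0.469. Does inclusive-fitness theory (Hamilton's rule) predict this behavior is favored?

Yes

Hamilton's rule: the trait is favored when the sum of r·B over every recipient exceeds the actor's cost C.
r to a full sibling = 1/2 (full sibs share both parents — two paths of length 2: r = 2·(1/2)^2 = 1/2).
r to a first cousin = 1/8 (first cousins share one grandparent pair — two paths of length 4: r = 2·(1/2)^4 = 1/8).
r to a half-niece or half-nephew = 0.125 (half-aunt/uncle↔niece/nephew: one path of length 3: r = (1/2)^3 = 1/8).
r to a half first cousin = 0.0625 (half first cousins share one grandparent — one path of length 4: r = (1/2)^4 = 1/16).
Summing one r·B term per recipient: 1·0.5·0.269 + 3·0.125·0.053 + 1·0.125·0.194 + 1·0.0625·0.469 = 0.2079375.
0.2079375 > 0.14: the indirect benefit exceeds the cost.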